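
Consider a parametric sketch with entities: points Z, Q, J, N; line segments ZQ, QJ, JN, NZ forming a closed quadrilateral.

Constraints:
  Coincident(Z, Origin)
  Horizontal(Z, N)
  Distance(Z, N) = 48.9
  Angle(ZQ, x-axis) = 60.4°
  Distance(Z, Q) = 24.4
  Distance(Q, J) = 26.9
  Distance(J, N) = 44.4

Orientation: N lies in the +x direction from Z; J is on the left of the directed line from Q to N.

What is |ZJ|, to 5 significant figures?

50.891

Checks: |QJ| = 26.90 ✓; |JN| = 44.40 ✓.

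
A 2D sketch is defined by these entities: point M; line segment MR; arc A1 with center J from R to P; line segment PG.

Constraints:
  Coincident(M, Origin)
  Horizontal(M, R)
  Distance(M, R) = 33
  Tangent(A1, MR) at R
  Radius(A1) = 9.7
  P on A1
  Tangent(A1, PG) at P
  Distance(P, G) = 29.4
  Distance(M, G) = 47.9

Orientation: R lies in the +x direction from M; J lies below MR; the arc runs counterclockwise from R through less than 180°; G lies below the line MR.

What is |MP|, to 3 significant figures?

25.7

M is at the origin; MR is horizontal with |MR| = 33.0 and R on the +x side, so R = (33.0, 0.00). Since A1 is tangent to MR there, JR ⟂ MR, so J = R + (0, -9.7) = (33.0, -9.70). Since JP ⟂ PG (tangency), |JG| = √(9.7² + 29.4²) = 31.0 regardless of where P sits on A1. So G lies on both circle(M, 47.9) and circle(J, 31.0); the below-MR intersection is G = (26.4, -40.0). P is the foot of the tangent from G: P = (23.4, -10.7).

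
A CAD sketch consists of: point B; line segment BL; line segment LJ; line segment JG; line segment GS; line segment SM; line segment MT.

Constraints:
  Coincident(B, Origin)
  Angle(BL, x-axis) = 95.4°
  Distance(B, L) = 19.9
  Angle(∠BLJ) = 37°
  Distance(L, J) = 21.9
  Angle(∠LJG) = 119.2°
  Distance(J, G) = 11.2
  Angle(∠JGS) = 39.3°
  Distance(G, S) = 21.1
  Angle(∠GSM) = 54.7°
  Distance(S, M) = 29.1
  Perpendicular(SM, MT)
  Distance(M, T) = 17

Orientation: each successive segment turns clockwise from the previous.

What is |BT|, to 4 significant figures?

28.03

B is at the origin; BL runs at 95.4° with length 19.9, so L = (-1.873, 19.81). ∠BLJ = 37.0° gives LJ at -47.60° from the x-axis; with |LJ| = 21.9, J = (12.89, 3.640). ∠LJG = 119.2° gives JG at -108.4° from the x-axis; with |JG| = 11.2, G = (9.359, -6.988). ∠JGS = 39.3° gives GS at 110.9° from the x-axis; with |GS| = 21.1, S = (1.832, 12.72). ∠GSM = 54.7° gives SM at -14.40° from the x-axis; with |SM| = 29.1, M = (30.02, 5.487). The perpendicularity gives MT at right angles to SM, so MT runs at -104.4°; with |MT| = 17.0, T = (25.79, -10.98). Then |BT| = |T − B| = 28.03.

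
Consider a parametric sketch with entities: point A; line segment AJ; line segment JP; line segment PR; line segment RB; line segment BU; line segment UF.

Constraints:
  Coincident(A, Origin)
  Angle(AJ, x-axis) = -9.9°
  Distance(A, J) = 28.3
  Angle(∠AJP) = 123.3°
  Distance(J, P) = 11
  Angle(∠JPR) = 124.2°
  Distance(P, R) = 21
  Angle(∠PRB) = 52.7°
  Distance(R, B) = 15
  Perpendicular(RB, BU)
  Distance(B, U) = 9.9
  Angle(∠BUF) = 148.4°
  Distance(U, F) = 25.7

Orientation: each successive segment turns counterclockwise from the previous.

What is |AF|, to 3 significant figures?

54.2

A is at the origin; AJ runs at -9.9° with length 28.3, so J = (27.9, -4.87). ∠AJP = 123.3° gives JP at 46.8° from the x-axis; with |JP| = 11.0, P = (35.4, 3.15). ∠JPR = 124.2° gives PR at 103° from the x-axis; with |PR| = 21.0, R = (30.8, 23.6). ∠PRB = 52.7° gives RB at -130° from the x-axis; with |RB| = 15.0, B = (21.2, 12.2). RB ⟂ BU, so BU runs at -40.1°; with |BU| = 9.9, U = (28.7, 5.80). ∠BUF = 148.4° gives UF at -8.50° from the x-axis; with |UF| = 25.7, F = (54.2, 2.00). Then |AF| = |F − A| = 54.2.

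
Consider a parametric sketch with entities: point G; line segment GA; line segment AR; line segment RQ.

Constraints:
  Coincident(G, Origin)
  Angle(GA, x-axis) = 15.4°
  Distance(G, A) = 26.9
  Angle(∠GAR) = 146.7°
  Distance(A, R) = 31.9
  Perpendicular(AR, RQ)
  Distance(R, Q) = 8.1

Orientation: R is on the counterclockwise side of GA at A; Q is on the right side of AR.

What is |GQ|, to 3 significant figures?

59.0

G is at the origin; GA runs at 15.4° with length 26.9, so A = 26.9·(cos 15.4°, sin 15.4°) = (25.9, 7.14). ∠GAR = 146.7°, so AR runs at 15.4° + (180° − 146.7°) = 48.7° from the x-axis; with |AR| = 31.9, R = A + 31.9·(cos 48.7°, sin 48.7°) = (47.0, 31.1). AR is perpendicular to RQ; with |RQ| = 8.1 on the right of AR, Q = R + 8.1·(0.751, -0.660) = (53.1, 25.8). Then |GQ| = |Q − G| = 59.0.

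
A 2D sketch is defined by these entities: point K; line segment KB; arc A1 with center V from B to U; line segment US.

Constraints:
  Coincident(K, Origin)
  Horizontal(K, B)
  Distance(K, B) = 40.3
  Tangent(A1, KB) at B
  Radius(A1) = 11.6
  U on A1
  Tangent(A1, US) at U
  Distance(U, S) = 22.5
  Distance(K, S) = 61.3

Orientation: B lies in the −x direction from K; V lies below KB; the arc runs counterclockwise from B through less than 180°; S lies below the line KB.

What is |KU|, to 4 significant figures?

53.32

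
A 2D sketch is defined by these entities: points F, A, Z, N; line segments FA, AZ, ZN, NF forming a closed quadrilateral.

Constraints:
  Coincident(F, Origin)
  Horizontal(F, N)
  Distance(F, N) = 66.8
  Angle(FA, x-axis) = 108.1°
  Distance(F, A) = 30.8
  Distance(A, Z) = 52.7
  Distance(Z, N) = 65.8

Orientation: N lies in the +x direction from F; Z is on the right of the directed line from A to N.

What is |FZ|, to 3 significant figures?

22.0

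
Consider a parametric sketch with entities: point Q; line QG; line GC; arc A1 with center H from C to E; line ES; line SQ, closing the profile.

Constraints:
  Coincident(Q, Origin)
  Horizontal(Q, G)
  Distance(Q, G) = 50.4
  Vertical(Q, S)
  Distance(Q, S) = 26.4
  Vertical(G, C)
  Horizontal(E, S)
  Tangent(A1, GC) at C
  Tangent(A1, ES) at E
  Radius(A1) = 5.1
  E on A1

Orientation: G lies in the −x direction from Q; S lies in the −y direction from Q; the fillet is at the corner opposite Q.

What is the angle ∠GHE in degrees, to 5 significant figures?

166.53°

Q is at the origin; Q and G share the same y with |QG| = 50.4 and G on the −x side, so G = (-50.400, 0.0000). Q and S share the same x with |QS| = 26.4 and S on the −y side, so S = (0.0000, -26.400). The virtual corner opposite Q is at (-50.400, -26.400). Since A1 is tangent to GC there, HC ⟂ GC and since A1 is tangent to ES there, HE ⟂ ES, with radius 5.1, so the center H sits 5.1 in from both sides at H = (-45.300, -21.300). That places the tangent points at C = (-50.400, -21.300) on GC and E = (-45.300, -26.400) on ES. Then cos ∠GHE = HG·HE / (|HG||HE|), giving 166.53°.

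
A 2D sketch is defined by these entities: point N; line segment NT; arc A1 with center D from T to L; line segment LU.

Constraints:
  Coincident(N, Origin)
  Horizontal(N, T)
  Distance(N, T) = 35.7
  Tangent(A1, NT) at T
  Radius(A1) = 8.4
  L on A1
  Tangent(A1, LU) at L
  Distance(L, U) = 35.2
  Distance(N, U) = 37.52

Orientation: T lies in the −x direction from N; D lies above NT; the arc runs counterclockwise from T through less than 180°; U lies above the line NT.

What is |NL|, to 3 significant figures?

28.6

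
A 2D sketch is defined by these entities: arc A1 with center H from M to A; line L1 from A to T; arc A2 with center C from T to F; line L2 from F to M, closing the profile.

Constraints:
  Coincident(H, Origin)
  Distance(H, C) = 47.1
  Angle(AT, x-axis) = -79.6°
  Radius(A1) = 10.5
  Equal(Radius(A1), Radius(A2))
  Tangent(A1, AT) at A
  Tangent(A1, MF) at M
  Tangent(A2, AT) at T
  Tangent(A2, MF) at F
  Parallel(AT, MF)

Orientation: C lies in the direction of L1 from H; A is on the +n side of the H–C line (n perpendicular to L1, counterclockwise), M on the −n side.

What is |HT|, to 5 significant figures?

48.256

The slot axis is L1's direction at -79.6°, so u = (cos -79.6°, sin -79.6°) = (0.18052, -0.98357) and n = (−sin -79.6°, cos -79.6°) = (0.98357, 0.18052). H is at the origin and C lies 47.1 along u from H, so C = 47.1·u = (8.5025, -46.326). Tangency of A1 to both parallel lines with radius 10.5 puts A and M at H ± 10.5·n: A = (10.328, 1.8955), M = (-10.328, -1.8955). Equal radii place T and F the same way about C: T = C + 10.5·n = (18.830, -44.431), F = C − 10.5·n = (-1.8250, -48.222). Then |HT| = |T − H| = 48.256.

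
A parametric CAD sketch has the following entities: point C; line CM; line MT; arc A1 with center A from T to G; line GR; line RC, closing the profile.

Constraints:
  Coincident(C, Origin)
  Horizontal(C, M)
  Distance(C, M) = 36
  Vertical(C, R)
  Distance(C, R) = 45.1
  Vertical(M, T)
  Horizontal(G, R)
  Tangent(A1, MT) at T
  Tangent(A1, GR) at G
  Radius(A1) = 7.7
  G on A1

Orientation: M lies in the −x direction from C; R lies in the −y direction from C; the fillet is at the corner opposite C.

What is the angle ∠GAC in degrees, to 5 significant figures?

142.89°

The virtual corner opposite C is at (-36.000, -45.100). Since A1 is tangent to MT there, AT ⟂ MT and since A1 is tangent to GR there, AG ⟂ GR, with radius 7.7, so the center A sits 7.7 in from both sides at A = (-28.300, -37.400). That places the tangent points at T = (-36.000, -37.400) on MT and G = (-28.300, -45.100) on GR. Then cos ∠GAC = AG·AC / (|AG||AC|), giving 142.89°.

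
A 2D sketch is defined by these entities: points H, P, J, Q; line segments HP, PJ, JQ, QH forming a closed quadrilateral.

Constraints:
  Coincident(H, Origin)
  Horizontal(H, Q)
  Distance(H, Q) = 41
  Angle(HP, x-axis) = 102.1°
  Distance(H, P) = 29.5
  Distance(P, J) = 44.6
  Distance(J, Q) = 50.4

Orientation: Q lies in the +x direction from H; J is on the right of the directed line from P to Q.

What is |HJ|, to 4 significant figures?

17.19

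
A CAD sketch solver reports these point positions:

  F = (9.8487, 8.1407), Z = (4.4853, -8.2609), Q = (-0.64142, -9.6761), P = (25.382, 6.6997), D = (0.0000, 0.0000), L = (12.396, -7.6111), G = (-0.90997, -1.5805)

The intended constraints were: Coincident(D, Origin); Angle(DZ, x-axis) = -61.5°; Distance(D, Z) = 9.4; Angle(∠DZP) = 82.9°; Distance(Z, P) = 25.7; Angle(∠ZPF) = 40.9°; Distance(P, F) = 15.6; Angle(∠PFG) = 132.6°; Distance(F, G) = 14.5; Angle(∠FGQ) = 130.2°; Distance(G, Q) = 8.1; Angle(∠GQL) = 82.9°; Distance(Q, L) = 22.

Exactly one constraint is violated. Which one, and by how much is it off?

Distance(Q, L) = 22 — off by 8.80.

D = (0.00, 0.00) ✓; DZ at -61.50° ✓; |DZ| = 9.400 ✓; ∠DZP = 82.90° ✓; |ZP| = 25.70 ✓; ∠ZPF = 40.90° ✓; |PF| = 15.60 ✓; ∠PFG = 132.6° ✓; |FG| = 14.50 ✓; ∠FGQ = 130.2° ✓; |GQ| = 8.100 ✓; ∠GQL = 82.90° ✓; |QL| = 13.20 ✗.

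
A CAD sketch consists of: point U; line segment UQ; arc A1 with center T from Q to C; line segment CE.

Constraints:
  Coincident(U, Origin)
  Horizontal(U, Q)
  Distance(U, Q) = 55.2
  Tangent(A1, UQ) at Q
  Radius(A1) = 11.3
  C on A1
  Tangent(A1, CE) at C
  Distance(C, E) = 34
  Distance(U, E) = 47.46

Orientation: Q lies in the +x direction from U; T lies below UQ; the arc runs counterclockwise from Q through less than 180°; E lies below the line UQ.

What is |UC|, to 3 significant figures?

45.5

Checks: U = (0.00, 0.00) ✓; |TC| = 11.30 ✓; ∠(TC, CE) = 90.00° ✓; |CE| = 34.00 ✓; |UE| = 47.46 ✓.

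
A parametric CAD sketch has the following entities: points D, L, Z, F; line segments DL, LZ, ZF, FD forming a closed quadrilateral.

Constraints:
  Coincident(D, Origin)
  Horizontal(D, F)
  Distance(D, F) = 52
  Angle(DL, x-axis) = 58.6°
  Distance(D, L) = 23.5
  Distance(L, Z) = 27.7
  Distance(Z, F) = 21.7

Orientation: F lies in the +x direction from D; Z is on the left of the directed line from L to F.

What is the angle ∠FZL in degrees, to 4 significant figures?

128.3°

Checks: |LZ| = 27.70 ✓; |ZF| = 21.70 ✓.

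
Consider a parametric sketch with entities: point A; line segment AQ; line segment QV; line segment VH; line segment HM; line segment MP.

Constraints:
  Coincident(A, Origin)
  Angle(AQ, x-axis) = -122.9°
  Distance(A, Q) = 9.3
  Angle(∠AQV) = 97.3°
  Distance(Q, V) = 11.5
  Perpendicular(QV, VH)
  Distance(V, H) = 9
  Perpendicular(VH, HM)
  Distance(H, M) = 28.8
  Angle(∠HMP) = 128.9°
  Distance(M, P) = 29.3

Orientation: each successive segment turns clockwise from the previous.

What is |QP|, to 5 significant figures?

38.275

A is at the origin; AQ runs at -122.9° with length 9.3, so Q = (-5.0515, -7.8085). ∠AQV = 97.3° gives QV at 154.40° from the x-axis; with |QV| = 11.5, V = (-15.423, -2.8395). QV ⟂ VH, so VH runs at 64.400°; with |VH| = 9.0, H = (-11.534, 5.2770). VH ⟂ HM, so HM runs at -25.600°; with |HM| = 28.8, M = (14.439, -7.1671). ∠HMP = 128.9° gives MP at -76.700° from the x-axis; with |MP| = 29.3, P = (21.179, -35.681). Then |QP| = |P − Q| = 38.275.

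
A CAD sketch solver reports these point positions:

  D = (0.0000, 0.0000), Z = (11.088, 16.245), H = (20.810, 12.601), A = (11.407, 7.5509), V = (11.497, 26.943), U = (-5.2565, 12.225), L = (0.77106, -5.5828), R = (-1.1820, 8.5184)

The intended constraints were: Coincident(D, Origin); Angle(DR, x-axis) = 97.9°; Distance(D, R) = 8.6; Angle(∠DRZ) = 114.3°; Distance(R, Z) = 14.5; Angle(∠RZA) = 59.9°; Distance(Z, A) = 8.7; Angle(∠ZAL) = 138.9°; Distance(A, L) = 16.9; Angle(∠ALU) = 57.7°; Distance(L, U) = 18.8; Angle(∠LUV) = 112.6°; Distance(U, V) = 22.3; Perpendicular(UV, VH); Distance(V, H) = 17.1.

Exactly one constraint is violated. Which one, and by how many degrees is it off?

Perpendicular(UV, VH) — off by 8.30°.

D = (0.00, 0.00) ✓; DR at 97.90° ✓; |DR| = 8.600 ✓; ∠DRZ = 114.3° ✓; |RZ| = 14.50 ✓; ∠RZA = 59.90° ✓; |ZA| = 8.700 ✓; ∠ZAL = 138.9° ✓; |AL| = 16.90 ✓; ∠ALU = 57.70° ✓; |LU| = 18.80 ✓; ∠LUV = 112.6° ✓; |UV| = 22.30 ✓; ∠(UV, VH) = 98.30° ✗; |VH| = 17.10 ✓.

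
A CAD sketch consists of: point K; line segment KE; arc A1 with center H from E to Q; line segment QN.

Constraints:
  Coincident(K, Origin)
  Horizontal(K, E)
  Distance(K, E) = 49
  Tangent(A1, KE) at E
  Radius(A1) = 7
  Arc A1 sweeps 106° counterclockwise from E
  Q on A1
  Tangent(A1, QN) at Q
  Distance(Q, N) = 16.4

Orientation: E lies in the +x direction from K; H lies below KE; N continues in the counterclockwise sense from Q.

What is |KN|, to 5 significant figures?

52.908

K is at the origin; KE is horizontal with |KE| = 49.0 and E on the +x side, so E = (49.000, 0.0000). The tangent condition forces HE to be normal to KE, so H = E + (0, -7) = (49.000, -7.0000). On A1, E sits at bearing 90° from H; a 106° counterclockwise sweep puts Q at bearing 196°, so Q = H + 7.0·(cos 196°, sin 196°) = (42.271, -8.9295). The tangent condition forces HQ to be normal to QN, so QN runs along (−sin 196°, cos 196°); with |QN| = 16.4, N = (46.792, -24.694). Then |KN| = |N − K| = 52.908.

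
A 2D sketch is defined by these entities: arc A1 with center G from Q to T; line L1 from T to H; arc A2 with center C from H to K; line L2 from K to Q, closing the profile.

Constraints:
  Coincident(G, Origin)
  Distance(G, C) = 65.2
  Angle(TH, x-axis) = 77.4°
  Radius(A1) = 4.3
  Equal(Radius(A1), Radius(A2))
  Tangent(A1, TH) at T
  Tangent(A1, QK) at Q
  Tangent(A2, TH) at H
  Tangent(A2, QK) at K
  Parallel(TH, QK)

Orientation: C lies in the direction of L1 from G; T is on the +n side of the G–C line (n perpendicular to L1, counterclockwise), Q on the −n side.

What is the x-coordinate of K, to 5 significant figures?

18.419

The slot axis is L1's direction at 77.4°, so u = (cos 77.4°, sin 77.4°) = (0.21814, 0.97592) and n = (−sin 77.4°, cos 77.4°) = (-0.97592, 0.21814). G is at the origin and C lies 65.2 along u from G, so C = 65.2·u = (14.223, 63.630). Tangency of A1 to both parallel lines with radius 4.3 puts T and Q at G ± 4.3·n: T = (-4.1964, 0.93802), Q = (4.1964, -0.93802). Equal radii place H and K the same way about C: H = C + 4.3·n = (10.026, 64.568), K = C − 4.3·n = (18.419, 62.692). So K.x = 18.419.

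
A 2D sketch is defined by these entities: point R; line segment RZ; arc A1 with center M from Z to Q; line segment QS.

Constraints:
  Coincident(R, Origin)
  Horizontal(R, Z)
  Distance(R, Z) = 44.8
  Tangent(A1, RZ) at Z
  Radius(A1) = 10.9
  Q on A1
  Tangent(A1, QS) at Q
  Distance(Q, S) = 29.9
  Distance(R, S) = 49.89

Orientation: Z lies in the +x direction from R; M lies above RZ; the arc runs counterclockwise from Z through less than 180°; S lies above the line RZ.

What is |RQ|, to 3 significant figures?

55.6

R is at the origin; RZ is horizontal with |RZ| = 44.8 and Z on the +x side, so Z = (44.8, 0.00). The tangent condition forces MZ to be normal to RZ, so M = Z + (0, 10.9) = (44.8, 10.9). Since MQ ⟂ QS (tangency), |MS| = √(10.9² + 29.9²) = 31.8 regardless of where Q sits on A1. So S lies on both circle(R, 49.89) and circle(M, 31.8); the above-RZ intersection is S = (30.6, 39.4). Q is the foot of the tangent from S: Q = (52.3, 18.8).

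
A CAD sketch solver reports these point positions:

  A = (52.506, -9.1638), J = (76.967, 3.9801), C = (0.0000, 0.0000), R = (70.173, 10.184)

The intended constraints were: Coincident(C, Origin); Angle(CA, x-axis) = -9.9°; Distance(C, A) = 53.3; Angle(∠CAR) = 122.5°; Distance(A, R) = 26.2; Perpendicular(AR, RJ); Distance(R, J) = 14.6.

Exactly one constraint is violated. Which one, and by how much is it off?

Distance(R, J) = 14.6 — off by 5.40.

C = (0.00, 0.00) ✓; CA at -9.900° ✓; |CA| = 53.30 ✓; ∠CAR = 122.5° ✓; |AR| = 26.20 ✓; ∠(AR, RJ) = 90.00° ✓; |RJ| = 9.200 ✗.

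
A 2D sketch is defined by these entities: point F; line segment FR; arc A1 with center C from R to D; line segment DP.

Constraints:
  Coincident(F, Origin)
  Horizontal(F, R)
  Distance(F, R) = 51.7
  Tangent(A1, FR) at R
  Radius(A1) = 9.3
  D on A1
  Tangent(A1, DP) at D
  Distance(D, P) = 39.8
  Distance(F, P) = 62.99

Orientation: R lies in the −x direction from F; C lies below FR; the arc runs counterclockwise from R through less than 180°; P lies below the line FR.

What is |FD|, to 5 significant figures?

61.383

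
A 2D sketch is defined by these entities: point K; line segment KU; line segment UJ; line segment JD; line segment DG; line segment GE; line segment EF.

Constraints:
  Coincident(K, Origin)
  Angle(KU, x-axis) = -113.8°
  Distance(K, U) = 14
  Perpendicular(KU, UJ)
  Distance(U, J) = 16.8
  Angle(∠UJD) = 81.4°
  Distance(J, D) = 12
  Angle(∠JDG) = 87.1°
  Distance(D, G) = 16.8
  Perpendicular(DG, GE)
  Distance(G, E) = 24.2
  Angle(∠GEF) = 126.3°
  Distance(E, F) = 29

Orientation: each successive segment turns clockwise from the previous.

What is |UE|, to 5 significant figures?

15.567

∠JDG = 87.1° gives DG at -35.300° from the x-axis; with |DG| = 16.8, G = (-0.87992, -5.6059). The perpendicularity gives GE at right angles to DG, so GE runs at -125.30°; with |GE| = 24.2, E = (-14.864, -25.356). Then |UE| = |E − U| = 15.567.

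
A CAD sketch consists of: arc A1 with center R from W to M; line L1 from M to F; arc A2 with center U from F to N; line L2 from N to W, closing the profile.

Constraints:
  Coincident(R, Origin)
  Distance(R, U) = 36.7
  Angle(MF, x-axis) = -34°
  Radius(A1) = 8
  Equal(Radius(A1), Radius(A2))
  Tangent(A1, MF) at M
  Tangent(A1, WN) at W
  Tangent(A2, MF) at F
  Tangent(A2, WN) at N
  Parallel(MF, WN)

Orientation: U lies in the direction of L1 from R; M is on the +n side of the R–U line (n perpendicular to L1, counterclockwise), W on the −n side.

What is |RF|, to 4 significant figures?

37.56

The slot axis is L1's direction at -34.0°, so u = (cos -34.0°, sin -34.0°) = (0.8290, -0.5592) and n = (−sin -34.0°, cos -34.0°) = (0.5592, 0.8290). R is at the origin and U lies 36.7 along u from R, so U = 36.7·u = (30.43, -20.52). Tangency of A1 to both parallel lines with radius 8.0 puts M and W at R ± 8.0·n: M = (4.474, 6.632), W = (-4.474, -6.632). Equal radii place F and N the same way about U: F = U + 8.0·n = (34.90, -13.89), N = U − 8.0·n = (25.95, -27.15). Then |RF| = |F − R| = 37.56.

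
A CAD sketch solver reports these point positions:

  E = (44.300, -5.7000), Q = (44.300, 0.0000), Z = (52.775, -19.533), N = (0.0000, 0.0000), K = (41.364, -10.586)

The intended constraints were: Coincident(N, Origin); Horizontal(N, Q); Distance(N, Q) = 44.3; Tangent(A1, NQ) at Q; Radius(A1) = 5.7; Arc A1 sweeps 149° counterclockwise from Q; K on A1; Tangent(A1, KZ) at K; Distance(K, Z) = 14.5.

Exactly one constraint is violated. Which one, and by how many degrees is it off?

Tangent(A1, KZ) at K — off by 7.10°.

N = (0.00, 0.00) ✓; N.y = 0.00, Q.y = 0.00 ✓; |NQ| = 44.30 ✓; ∠(EQ, QN) = 90.00° ✓; |EQ| = 5.700 ✓; bearing(E→K) − bearing(E→Q) = 149.0° ✓; |EK| = 5.700 ✓; ∠(EK, KZ) = 97.10° ✗; |KZ| = 14.50 ✓.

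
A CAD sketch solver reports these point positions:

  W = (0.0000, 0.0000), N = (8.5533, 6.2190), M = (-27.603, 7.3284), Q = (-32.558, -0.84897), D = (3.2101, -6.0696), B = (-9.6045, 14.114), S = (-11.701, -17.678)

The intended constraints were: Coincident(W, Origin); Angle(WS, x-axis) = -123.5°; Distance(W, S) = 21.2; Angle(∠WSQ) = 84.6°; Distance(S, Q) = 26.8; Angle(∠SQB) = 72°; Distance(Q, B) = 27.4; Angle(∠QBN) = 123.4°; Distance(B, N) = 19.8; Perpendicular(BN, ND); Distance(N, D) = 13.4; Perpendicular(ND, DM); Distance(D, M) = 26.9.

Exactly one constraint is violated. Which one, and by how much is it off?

Distance(D, M) = 26.9 — off by 6.70.

W = (0.00, 0.00) ✓; WS at -123.5° ✓; |WS| = 21.20 ✓; ∠WSQ = 84.60° ✓; |SQ| = 26.80 ✓; ∠SQB = 72.00° ✓; |QB| = 27.40 ✓; ∠QBN = 123.4° ✓; |BN| = 19.80 ✓; ∠(BN, ND) = 90.00° ✓; |ND| = 13.40 ✓; ∠(ND, DM) = 90.00° ✓; |DM| = 33.60 ✗.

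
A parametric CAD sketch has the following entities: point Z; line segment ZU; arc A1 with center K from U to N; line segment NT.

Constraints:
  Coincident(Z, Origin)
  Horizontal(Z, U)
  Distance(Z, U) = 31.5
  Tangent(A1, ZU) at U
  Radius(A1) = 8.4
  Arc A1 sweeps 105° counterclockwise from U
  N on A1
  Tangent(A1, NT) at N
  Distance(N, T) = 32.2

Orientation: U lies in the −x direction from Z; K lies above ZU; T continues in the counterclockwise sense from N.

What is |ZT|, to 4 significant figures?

52.37

On A1, U sits at bearing -90° from K; a 105° counterclockwise sweep puts N at bearing 15°, so N = K + 8.4·(cos 15°, sin 15°) = (-23.39, 10.57). Tangency of A1 to NT means the radius KN is perpendicular to NT, so NT runs along (−sin 15°, cos 15°); with |NT| = 32.2, T = (-31.72, 41.68). Then |ZT| = |T − Z| = 52.37.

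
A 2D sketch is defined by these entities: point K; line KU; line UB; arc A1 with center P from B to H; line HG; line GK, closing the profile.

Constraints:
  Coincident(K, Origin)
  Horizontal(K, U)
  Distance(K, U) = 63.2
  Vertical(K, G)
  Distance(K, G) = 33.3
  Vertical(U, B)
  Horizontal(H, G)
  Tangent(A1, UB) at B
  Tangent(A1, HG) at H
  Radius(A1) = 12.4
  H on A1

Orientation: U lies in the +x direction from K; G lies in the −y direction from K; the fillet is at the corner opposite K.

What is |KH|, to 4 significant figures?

60.74

K is at the origin; K and U share the same y with |KU| = 63.2 and U on the +x side, so U = (63.20, 0.000). K and G share the same x with |KG| = 33.3 and G on the −y side, so G = (0.000, -33.30). The virtual corner opposite K is at (63.20, -33.30). Tangency of A1 to UB means the radius PB is perpendicular to UB and tangency of A1 to HG means the radius PH is perpendicular to HG, with radius 12.4, so the center P sits 12.4 in from both sides at P = (50.80, -20.90). That places the tangent points at B = (63.20, -20.90) on UB and H = (50.80, -33.30) on HG. Then |KH| = |H − K| = 60.74.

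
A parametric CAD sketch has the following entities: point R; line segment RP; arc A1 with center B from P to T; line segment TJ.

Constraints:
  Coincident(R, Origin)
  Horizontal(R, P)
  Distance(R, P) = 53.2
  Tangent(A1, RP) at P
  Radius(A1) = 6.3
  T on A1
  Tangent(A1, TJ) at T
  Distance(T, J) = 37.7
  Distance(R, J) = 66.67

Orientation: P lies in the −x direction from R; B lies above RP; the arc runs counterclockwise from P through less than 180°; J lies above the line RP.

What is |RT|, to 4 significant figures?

47.40

R is at the origin; R and P share the same y with |RP| = 53.2 and P on the −x side, so P = (-53.20, 0.000). The tangent condition forces BP to be normal to RP, so B = P + (0, 6.3) = (-53.20, 6.300). Since BT ⟂ TJ (tangency), |BJ| = √(6.3² + 37.7²) = 38.22 regardless of where T sits on A1. So J lies on both circle(R, 66.67) and circle(B, 38.22); the above-RP intersection is J = (-49.76, 44.37). T is the foot of the tangent from J: T = (-46.92, 6.775).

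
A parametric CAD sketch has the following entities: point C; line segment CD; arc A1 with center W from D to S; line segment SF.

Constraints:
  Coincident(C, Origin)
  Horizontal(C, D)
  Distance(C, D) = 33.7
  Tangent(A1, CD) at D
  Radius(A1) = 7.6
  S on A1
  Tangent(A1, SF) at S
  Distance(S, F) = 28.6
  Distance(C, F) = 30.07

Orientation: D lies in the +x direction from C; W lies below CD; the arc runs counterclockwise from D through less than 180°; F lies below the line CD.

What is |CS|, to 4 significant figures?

27.52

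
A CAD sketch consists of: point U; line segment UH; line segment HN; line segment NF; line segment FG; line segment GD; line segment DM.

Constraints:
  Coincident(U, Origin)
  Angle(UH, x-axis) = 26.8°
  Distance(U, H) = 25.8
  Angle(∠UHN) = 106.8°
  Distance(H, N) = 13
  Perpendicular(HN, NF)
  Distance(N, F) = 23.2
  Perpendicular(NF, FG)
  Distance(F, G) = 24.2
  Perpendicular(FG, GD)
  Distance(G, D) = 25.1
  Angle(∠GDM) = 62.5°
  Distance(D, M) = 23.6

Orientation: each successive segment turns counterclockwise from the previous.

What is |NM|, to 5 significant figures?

9.5719

The perpendicularity gives GD at right angles to FG, so GD runs at 10.000°; with |GD| = 25.1, D = (26.845, 0.93273). ∠GDM = 62.5° gives DM at 127.50° from the x-axis; with |DM| = 23.6, M = (12.478, 19.656). Then |NM| = |M − N| = 9.5719.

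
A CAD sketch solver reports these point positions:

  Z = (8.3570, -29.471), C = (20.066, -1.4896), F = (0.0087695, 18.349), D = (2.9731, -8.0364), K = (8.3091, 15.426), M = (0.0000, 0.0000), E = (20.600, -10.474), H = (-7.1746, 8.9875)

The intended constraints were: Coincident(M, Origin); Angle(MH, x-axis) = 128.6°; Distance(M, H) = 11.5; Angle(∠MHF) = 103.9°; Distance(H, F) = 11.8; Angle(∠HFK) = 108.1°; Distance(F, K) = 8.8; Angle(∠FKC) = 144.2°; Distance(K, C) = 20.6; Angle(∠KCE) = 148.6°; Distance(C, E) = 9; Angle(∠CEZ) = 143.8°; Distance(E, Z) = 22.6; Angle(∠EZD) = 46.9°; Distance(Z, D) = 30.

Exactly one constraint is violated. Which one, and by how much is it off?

Distance(Z, D) = 30 — off by 7.90.

M = (0.00, 0.00) ✓; MH at 128.6° ✓; |MH| = 11.50 ✓; ∠MHF = 103.9° ✓; |HF| = 11.80 ✓; ∠HFK = 108.1° ✓; |FK| = 8.800 ✓; ∠FKC = 144.2° ✓; |KC| = 20.60 ✓; ∠KCE = 148.6° ✓; |CE| = 9.000 ✓; ∠CEZ = 143.8° ✓; |EZ| = 22.60 ✓; ∠EZD = 46.90° ✓; |ZD| = 22.10 ✗.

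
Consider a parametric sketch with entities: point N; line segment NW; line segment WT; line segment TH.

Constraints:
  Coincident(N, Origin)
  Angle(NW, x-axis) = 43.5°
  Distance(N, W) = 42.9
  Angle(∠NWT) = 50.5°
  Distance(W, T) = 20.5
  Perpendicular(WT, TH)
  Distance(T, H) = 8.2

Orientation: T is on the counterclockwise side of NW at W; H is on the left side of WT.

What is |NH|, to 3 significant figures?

25.8

N is at the origin; NW runs at 43.5° with length 42.9, so W = 42.9·(cos 43.5°, sin 43.5°) = (31.1, 29.5). ∠NWT = 50.5°, so WT runs at 43.5° + (180° − 50.5°) = 173° from the x-axis; with |WT| = 20.5, T = W + 20.5·(cos 173°, sin 173°) = (10.8, 32.0). The perpendicularity gives TH at right angles to WT; with |TH| = 8.2 on the left of WT, H = T + 8.2·(-0.122, -0.993) = (9.77, 23.9). Then |NH| = |H − N| = 25.8.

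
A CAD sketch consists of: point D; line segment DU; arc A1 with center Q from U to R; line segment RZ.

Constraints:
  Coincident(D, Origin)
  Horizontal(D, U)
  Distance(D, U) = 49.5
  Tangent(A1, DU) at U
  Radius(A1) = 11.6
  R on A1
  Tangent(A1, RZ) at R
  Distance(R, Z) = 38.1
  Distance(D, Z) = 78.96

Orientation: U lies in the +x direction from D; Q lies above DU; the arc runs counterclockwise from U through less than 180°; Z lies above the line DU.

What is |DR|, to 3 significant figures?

62.2

Checks: |QU| = 11.60 ✓; |QR| = 11.60 ✓; ∠(QR, RZ) = 90.00° ✓; |RZ| = 38.10 ✓; |DZ| = 78.96 ✓.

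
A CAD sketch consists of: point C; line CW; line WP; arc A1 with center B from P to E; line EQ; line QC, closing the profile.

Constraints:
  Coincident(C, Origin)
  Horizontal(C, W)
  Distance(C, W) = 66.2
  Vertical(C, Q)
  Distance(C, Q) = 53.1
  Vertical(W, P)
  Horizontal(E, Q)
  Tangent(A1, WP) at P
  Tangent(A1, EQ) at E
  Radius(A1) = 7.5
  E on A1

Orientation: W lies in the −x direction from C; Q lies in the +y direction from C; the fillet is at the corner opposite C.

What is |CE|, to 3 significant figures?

79.2

The virtual corner opposite C is at (-66.2, 53.1). A1 meets WP tangentially, so BP is at right angles to WP and since A1 is tangent to EQ there, BE ⟂ EQ, with radius 7.5, so the center B sits 7.5 in from both sides at B = (-58.7, 45.6). That places the tangent points at P = (-66.2, 45.6) on WP and E = (-58.7, 53.1) on EQ. Then |CE| = |E − C| = 79.2.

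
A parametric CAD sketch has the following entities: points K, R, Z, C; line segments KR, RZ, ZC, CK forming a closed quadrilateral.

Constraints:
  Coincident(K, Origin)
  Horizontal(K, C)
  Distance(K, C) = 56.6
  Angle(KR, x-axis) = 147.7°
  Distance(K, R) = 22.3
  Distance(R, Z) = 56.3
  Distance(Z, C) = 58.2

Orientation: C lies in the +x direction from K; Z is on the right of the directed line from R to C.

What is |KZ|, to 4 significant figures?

37.53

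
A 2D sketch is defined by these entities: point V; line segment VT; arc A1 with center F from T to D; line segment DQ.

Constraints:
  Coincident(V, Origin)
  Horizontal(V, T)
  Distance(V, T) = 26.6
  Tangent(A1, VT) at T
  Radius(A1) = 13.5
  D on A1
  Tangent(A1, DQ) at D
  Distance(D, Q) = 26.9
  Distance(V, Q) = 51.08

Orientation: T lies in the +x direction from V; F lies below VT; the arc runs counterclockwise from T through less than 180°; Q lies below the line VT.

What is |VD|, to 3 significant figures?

24.4

Checks: |VT| = 26.60 ✓; |FD| = 13.50 ✓; ∠(FD, DQ) = 90.00° ✓; |DQ| = 26.90 ✓; |VQ| = 51.08 ✓.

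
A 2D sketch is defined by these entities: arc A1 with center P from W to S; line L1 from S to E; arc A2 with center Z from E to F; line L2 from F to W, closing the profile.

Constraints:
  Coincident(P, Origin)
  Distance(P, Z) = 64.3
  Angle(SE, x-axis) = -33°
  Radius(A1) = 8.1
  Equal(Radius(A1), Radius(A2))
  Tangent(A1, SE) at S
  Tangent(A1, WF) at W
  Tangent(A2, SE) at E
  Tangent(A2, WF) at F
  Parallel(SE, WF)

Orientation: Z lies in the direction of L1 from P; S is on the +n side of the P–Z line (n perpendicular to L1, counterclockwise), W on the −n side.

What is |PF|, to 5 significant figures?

64.808

The slot axis is L1's direction at -33.0°, so u = (cos -33.0°, sin -33.0°) = (0.83867, -0.54464) and n = (−sin -33.0°, cos -33.0°) = (0.54464, 0.83867). P is at the origin and Z lies 64.3 along u from P, so Z = 64.3·u = (53.927, -35.020). Tangency of A1 to both parallel lines with radius 8.1 puts S and W at P ± 8.1·n: S = (4.4116, 6.7932), W = (-4.4116, -6.7932). Equal radii place E and F the same way about Z: E = Z + 8.1·n = (58.338, -28.227), F = Z − 8.1·n = (49.515, -41.814). Then |PF| = |F − P| = 64.808.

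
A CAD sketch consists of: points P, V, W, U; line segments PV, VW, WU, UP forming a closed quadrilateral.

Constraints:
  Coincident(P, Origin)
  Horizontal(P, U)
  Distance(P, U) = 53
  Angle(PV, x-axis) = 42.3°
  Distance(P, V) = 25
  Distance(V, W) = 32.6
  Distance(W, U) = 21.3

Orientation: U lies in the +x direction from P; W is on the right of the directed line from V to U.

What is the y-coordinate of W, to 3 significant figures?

-11.3

P is at the origin; P and U share the same y with |PU| = 53.0 and U in +x, so U = (53.0, 0). PV runs at 42.3° with |PV| = 25.0, so V = (18.5, 16.8). W is determined by |VW| = 32.6 and |WU| = 21.3 together: it lies at the intersection of circle(V, 32.6) and circle(U, 21.3). With |VU| = 38.4, the foot of the radical line on VU is 27.1 from V and the perpendicular offset is √(32.6² − 27.1²) = 18.1. Taking the right-of-VU solution: W = (35.0, -11.3).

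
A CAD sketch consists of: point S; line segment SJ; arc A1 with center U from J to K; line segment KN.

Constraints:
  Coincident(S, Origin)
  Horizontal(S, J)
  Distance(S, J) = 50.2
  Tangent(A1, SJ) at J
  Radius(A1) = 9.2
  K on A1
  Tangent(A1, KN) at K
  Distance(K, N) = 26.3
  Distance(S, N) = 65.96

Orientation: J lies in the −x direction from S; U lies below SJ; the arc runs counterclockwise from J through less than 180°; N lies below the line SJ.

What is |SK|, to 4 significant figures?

60.24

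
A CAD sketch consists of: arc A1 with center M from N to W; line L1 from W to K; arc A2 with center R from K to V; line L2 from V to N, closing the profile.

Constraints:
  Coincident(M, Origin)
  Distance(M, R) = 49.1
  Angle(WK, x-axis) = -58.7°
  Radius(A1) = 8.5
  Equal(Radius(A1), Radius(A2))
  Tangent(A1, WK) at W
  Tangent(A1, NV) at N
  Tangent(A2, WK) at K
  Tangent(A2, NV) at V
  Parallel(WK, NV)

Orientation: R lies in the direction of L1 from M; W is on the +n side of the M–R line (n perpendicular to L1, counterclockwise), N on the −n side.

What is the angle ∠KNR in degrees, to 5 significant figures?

9.2760°

The slot axis is L1's direction at -58.7°, so u = (cos -58.7°, sin -58.7°) = (0.51952, -0.85446) and n = (−sin -58.7°, cos -58.7°) = (0.85446, 0.51952). M is at the origin and R lies 49.1 along u from M, so R = 49.1·u = (25.508, -41.954). Tangency of A1 to both parallel lines with radius 8.5 puts W and N at M ± 8.5·n: W = (7.2629, 4.4159), N = (-7.2629, -4.4159). Equal radii place K and V the same way about R: K = R + 8.5·n = (32.771, -37.538), V = R − 8.5·n = (18.245, -46.370). Then cos ∠KNR = NK·NR / (|NK||NR|), giving 9.2760°.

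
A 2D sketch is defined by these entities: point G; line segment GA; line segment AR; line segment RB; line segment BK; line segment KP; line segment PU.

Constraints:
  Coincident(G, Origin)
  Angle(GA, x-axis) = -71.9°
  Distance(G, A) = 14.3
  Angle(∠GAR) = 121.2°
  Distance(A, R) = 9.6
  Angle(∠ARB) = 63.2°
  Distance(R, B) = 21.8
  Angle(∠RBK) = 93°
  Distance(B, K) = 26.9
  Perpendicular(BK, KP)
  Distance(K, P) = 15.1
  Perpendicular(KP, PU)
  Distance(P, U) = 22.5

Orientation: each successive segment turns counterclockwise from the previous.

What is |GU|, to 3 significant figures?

12.5

BK is perpendicular to KP, so KP runs at -79.3°; with |KP| = 15.1, P = (-15.0, -14.4). KP is perpendicular to PU, so PU runs at 10.7°; with |PU| = 22.5, U = (7.11, -10.2). Then |GU| = |U − G| = 12.5.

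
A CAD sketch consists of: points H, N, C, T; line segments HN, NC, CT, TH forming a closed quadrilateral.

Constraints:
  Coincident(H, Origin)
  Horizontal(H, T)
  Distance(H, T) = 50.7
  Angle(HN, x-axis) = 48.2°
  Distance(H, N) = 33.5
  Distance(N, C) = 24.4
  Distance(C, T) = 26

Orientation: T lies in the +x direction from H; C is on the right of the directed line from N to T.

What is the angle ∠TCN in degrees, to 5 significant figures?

97.119°

Checks: H = (0.00, 0.00) ✓; |NC| = 24.40 ✓; |CT| = 26.00 ✓.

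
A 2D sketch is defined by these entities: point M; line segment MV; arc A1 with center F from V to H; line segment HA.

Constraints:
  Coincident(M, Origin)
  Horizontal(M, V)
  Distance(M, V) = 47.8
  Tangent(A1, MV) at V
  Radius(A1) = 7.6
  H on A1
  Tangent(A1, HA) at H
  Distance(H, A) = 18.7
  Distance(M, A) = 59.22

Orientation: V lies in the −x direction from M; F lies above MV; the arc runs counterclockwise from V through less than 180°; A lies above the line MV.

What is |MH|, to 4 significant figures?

43.35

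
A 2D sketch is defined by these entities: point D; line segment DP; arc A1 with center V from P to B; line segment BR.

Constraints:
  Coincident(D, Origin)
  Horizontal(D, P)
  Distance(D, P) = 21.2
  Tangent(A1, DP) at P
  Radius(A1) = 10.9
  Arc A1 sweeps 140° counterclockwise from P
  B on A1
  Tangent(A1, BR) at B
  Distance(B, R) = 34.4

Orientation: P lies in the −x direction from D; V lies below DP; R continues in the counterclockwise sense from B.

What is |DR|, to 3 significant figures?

41.4

On A1, P sits at bearing 90° from V; a 140° counterclockwise sweep puts B at bearing 230°, so B = V + 10.9·(cos 230°, sin 230°) = (-28.2, -19.2). Since A1 is tangent to BR there, VB ⟂ BR, so BR runs along (−sin 230°, cos 230°); with |BR| = 34.4, R = (-1.85, -41.4). Then |DR| = |R − D| = 41.4.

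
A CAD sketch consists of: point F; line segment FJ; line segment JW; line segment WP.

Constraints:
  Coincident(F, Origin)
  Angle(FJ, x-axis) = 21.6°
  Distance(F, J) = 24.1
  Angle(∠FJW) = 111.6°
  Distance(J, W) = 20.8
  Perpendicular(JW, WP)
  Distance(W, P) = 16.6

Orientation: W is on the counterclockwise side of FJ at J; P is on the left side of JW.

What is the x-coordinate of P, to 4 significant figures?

5.808

F is at the origin; FJ runs at 21.6° with length 24.1, so J = 24.1·(cos 21.6°, sin 21.6°) = (22.41, 8.872). ∠FJW = 111.6°, so JW runs at 21.6° + (180° − 111.6°) = 90.00° from the x-axis; with |JW| = 20.8, W = J + 20.8·(cos 90.00°, sin 90.00°) = (22.41, 29.67). JW is perpendicular to WP; with |WP| = 16.6 on the left of JW, P = W + 16.6·(-1.000, 6.123e-17) = (5.808, 29.67). So P.x = 5.808.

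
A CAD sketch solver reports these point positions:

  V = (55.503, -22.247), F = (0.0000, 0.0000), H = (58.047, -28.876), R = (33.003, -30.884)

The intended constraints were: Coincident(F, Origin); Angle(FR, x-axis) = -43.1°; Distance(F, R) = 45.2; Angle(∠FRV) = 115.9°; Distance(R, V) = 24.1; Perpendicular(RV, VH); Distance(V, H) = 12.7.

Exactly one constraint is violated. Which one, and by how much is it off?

Distance(V, H) = 12.7 — off by 5.60.

F = (0.00, 0.00) ✓; FR at -43.10° ✓; |FR| = 45.20 ✓; ∠FRV = 115.9° ✓; |RV| = 24.10 ✓; ∠(RV, VH) = 90.00° ✓; |VH| = 7.100 ✗.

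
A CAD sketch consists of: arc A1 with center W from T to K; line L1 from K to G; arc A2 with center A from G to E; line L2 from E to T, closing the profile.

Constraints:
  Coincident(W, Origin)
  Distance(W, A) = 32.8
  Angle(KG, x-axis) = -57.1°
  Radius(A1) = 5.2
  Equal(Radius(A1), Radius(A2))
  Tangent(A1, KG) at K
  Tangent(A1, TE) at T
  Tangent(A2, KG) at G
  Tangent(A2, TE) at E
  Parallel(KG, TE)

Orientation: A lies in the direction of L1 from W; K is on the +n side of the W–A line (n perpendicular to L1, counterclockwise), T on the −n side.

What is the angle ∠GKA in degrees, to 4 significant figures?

9.009°

Tangency of A1 to both parallel lines with radius 5.2 puts K and T at W ± 5.2·n: K = (4.366, 2.825), T = (-4.366, -2.825). Equal radii place G and E the same way about A: G = A + 5.2·n = (22.18, -24.72), E = A − 5.2·n = (13.45, -30.36). Then cos ∠GKA = KG·KA / (|KG||KA|), giving 9.009°.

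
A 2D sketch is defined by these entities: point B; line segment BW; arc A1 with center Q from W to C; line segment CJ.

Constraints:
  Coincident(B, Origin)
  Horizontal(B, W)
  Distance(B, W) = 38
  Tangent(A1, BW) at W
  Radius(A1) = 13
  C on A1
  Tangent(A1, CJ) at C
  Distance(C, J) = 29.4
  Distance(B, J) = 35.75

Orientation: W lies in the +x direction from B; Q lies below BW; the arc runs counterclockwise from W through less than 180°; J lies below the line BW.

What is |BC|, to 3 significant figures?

27.4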